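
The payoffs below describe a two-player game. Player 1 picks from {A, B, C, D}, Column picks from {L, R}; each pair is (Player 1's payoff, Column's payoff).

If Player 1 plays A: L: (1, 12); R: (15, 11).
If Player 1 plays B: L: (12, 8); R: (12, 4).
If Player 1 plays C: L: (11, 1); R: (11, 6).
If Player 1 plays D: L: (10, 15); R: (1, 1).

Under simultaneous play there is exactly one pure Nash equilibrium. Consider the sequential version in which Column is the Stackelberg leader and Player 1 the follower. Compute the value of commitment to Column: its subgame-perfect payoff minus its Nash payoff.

Solve by backward induction (Column leads).
- L → Player 1 plays B (best of 1, 12, 11, 10); Column gets 8.
- R → Player 1 plays A (best of 15, 12, 11, 1); Column gets 11.
Among 8, 11, the best is 11 at R. Subgame-perfect outcome: (A, R) with payoffs (15, 11).
Now find the simultaneous Nash equilibrium.
Player 1's best replies: L→B; R→A.
Column's best replies: A→L; B→L; C→R; D→L.
Only (B, L) has each player best-responding; Nash payoffs (12, 8).
Column's commitment gain: 11 − 8 = 3.

3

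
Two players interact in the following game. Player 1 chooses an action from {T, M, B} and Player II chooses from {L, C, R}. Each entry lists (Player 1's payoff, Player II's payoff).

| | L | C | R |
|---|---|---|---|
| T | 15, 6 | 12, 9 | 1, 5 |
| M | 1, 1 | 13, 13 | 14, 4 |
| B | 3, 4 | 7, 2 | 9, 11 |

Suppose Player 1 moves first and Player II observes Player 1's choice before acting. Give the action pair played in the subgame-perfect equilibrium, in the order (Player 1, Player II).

(M, C)

Work backward from Player II's decision.
- T: Player II compares 6, 9, 5 and picks C; Player 1 would get 12.
- M: Player II compares 1, 13, 4 and picks C; Player 1 would get 13.
- B: Player II compares 4, 2, 11 and picks R; Player 1 would get 9.
Among 12, 13, 9, the best is 13 at M. Subgame-perfect outcome: (M, C) with payoffs (13, 13).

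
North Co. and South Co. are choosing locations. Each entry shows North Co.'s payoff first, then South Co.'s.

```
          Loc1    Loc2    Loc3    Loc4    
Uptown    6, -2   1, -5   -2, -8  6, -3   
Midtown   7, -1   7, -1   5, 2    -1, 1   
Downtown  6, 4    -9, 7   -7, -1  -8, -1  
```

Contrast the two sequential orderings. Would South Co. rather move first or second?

first

If North Co. leads: South Co.'s best replies are Uptown→Loc1, Midtown→Loc3, Downtown→Loc2; North Co.'s induced payoffs 6, 5, -9; outcome (Uptown, Loc1), payoffs (6, -2).
If South Co. leads: North Co.'s best replies are Loc1→Midtown, Loc2→Midtown, Loc3→Midtown, Loc4→Uptown; South Co.'s induced payoffs -1, -1, 2, -3; outcome (Midtown, Loc3), payoffs (5, 2).
South Co. gets 2 moving first and -2 moving second, so South Co. prefers to move first.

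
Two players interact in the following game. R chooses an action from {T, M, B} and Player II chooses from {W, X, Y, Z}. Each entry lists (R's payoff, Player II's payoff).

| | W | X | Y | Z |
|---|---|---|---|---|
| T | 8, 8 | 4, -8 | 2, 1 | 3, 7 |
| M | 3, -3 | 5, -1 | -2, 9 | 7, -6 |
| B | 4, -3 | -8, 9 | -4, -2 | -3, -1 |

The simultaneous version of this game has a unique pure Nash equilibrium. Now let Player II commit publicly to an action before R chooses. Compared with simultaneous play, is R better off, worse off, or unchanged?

unchanged

Backward induction with Player II moving first.
- W: BR = T, leader payoff 8.
- X: BR = M, leader payoff -1.
- Y: BR = T, leader payoff 1.
- Z: BR = M, leader payoff -6.
Maximizing over 8, -1, 1, -6, Player II chooses W. Subgame-perfect outcome: (T, W) with payoffs (8, 8).
Under simultaneous play:
R's best replies: W→T; X→M; Y→T; Z→M.
Player II's best replies: T→W; M→Y; B→X.
The unique mutual best reply is (T, W), giving (8, 8).
R earns 8 sequentially versus 8 at the Nash outcome: unchanged.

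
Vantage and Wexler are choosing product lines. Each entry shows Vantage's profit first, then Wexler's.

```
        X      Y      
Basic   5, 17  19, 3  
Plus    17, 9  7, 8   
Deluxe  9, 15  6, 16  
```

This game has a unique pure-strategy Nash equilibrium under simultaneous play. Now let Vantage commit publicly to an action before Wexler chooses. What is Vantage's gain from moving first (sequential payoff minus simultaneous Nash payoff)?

Solve by backward induction (Vantage leads).
- Basic: Wexler compares 17, 3 and picks X; Vantage would get 5.
- Plus: Wexler compares 9, 8 and picks X; Vantage would get 17.
- Deluxe: Wexler compares 15, 16 and picks Y; Vantage would get 6.
Among 5, 17, 6, the best is 17 at Plus. Subgame-perfect outcome: (Plus, X) with payoffs (17, 9).
Under simultaneous play:
Vantage's best replies: X→Plus; Y→Basic.
Wexler's best replies: Basic→X; Plus→X; Deluxe→Y.
The unique mutual best reply is (Plus, X), giving (17, 9).
Vantage's commitment gain: 17 − 17 = 0.

0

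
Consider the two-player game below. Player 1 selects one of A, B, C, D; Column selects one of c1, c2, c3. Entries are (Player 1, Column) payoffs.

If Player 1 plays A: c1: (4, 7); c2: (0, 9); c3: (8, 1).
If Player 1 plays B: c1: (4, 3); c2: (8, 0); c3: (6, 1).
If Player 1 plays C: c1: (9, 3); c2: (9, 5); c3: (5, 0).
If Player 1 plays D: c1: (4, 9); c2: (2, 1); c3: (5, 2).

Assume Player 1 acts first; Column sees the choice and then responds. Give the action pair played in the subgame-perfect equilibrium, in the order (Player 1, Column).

Work backward from Column's decision.
- A → Column plays c2 (best of 7, 9, 1); Player 1 gets 0.
- B → Column plays c1 (best of 3, 0, 1); Player 1 gets 4.
- C → Column plays c2 (best of 3, 5, 0); Player 1 gets 9.
- D → Column plays c1 (best of 9, 1, 2); Player 1 gets 4.
Among 0, 4, 9, 4, the best is 9 at C. Subgame-perfect outcome: (C, c2) with payoffs (9, 5).

(C, c2)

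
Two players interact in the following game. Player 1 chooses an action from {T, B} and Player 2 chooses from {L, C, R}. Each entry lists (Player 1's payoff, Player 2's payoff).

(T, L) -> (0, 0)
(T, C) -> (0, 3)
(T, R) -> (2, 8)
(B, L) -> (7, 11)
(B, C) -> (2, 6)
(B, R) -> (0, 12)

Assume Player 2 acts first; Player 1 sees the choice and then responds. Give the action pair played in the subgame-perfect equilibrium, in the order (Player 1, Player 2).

(B, L)

Player 1 best-responds to each possible Player 2 move:
- L: Player 1 compares 0, 7 and picks B; Player 2 would get 11.
- C: Player 1 compares 0, 2 and picks B; Player 2 would get 6.
- R: Player 1 compares 2, 0 and picks T; Player 2 would get 8.
Player 2's induced payoffs are 11, 6, 8, so Player 2 commits to L. Subgame-perfect outcome: (B, L) with payoffs (7, 11).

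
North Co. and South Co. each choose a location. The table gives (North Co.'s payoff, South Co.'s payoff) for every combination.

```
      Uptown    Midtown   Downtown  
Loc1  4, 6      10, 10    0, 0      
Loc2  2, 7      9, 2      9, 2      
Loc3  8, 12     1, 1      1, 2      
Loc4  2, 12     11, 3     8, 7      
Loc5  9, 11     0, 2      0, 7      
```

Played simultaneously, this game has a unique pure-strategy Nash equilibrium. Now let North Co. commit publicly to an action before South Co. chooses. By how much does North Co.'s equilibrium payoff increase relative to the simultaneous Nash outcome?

Backward induction with North Co. moving first.
- Loc1: BR = Midtown, leader payoff 10.
- Loc2: BR = Uptown, leader payoff 2.
- Loc3: BR = Uptown, leader payoff 8.
- Loc4: BR = Uptown, leader payoff 2.
- Loc5: BR = Uptown, leader payoff 9.
Maximizing over 10, 2, 8, 2, 9, North Co. chooses Loc1. Subgame-perfect outcome: (Loc1, Midtown) with payoffs (10, 10).
Under simultaneous play:
North Co.'s best replies: Uptown→Loc5; Midtown→Loc4; Downtown→Loc2.
South Co.'s best replies: Loc1→Midtown; Loc2→Uptown; Loc3→Uptown; Loc4→Uptown; Loc5→Uptown.
The unique mutual best reply is (Loc5, Uptown), giving (9, 11).
North Co.'s commitment gain: 10 − 9 = 1.

1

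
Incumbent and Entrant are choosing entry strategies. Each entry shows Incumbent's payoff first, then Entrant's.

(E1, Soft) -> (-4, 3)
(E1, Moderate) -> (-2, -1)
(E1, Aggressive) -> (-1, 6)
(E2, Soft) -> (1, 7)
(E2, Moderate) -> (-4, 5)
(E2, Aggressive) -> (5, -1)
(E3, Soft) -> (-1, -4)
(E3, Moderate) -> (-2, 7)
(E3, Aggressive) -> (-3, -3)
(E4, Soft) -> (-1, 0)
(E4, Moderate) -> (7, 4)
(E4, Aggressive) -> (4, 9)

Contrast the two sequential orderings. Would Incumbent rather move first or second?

If Incumbent leads: Entrant's best replies are E1→Aggressive, E2→Soft, E3→Moderate, E4→Aggressive; Incumbent's induced payoffs -1, 1, -2, 4; outcome (E4, Aggressive), payoffs (4, 9).
If Entrant leads: Incumbent's best replies are Soft→E2, Moderate→E4, Aggressive→E2; Entrant's induced payoffs 7, 4, -1; outcome (E2, Soft), payoffs (1, 7).
Incumbent gets 4 moving first and 1 moving second, so Incumbent prefers to move first.

first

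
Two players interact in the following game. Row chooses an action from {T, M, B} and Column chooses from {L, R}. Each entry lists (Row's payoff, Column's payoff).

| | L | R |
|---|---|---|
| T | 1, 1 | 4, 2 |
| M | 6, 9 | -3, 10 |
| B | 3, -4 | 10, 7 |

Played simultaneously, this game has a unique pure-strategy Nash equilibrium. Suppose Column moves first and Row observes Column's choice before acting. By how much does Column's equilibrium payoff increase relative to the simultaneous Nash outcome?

2

Backward induction with Column moving first.
- L: BR = M, leader payoff 9.
- R: BR = B, leader payoff 7.
Maximizing over 9, 7, Column chooses L. Subgame-perfect outcome: (M, L) with payoffs (6, 9).
Now find the simultaneous Nash equilibrium.
Row's best replies: L→M; R→B.
Column's best replies: T→R; M→R; B→R.
Only (B, R) has each player best-responding; Nash payoffs (10, 7).
Column's commitment gain: 9 − 7 = 2.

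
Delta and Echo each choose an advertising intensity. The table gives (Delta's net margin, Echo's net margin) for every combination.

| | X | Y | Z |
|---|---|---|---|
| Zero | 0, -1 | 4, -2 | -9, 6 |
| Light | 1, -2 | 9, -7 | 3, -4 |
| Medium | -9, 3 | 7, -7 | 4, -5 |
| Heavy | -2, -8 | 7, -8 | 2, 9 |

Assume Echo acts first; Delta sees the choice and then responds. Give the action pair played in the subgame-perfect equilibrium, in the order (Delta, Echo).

Work backward from Delta's decision.
- X → Delta plays Light (best of 0, 1, -9, -2); Echo gets -2.
- Y → Delta plays Light (best of 4, 9, 7, 7); Echo gets -7.
- Z → Delta plays Medium (best of -9, 3, 4, 2); Echo gets -5.
Echo's induced payoffs are -2, -7, -5, so Echo commits to X. Subgame-perfect outcome: (Light, X) with payoffs (1, -2).

(Light, X)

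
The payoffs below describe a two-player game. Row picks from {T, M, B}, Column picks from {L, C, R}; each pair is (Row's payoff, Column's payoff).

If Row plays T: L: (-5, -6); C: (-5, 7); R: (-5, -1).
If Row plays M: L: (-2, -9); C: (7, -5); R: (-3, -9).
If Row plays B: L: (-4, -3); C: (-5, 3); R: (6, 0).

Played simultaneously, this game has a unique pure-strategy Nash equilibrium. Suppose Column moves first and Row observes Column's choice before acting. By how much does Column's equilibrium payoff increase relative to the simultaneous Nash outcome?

5

Solve by backward induction (Column leads).
- L → Row plays M (best of -5, -2, -4); Column gets -9.
- C → Row plays M (best of -5, 7, -5); Column gets -5.
- R → Row plays B (best of -5, -3, 6); Column gets 0.
Maximizing over -9, -5, 0, Column chooses R. Subgame-perfect outcome: (B, R) with payoffs (6, 0).
For the simultaneous game, intersect best replies.
Row's best replies: L→M; C→M; R→B.
Column's best replies: T→C; M→C; B→C.
Only (M, C) has each player best-responding; Nash payoffs (7, -5).
Column's commitment gain: 0 − -5 = 5.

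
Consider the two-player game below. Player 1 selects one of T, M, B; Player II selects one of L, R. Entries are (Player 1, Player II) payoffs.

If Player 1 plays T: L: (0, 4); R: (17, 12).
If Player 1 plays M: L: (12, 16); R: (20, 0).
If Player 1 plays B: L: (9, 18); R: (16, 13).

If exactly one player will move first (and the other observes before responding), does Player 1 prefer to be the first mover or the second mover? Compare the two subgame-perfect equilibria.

If Player 1 leads: Player II's best replies are T→R, M→L, B→L; Player 1's induced payoffs 17, 12, 9; outcome (T, R), payoffs (17, 12).
If Player II leads: Player 1's best replies are L→M, R→M; Player II's induced payoffs 16, 0; outcome (M, L), payoffs (12, 16).
Player 1 gets 17 moving first and 12 moving second, so Player 1 prefers to move first.

first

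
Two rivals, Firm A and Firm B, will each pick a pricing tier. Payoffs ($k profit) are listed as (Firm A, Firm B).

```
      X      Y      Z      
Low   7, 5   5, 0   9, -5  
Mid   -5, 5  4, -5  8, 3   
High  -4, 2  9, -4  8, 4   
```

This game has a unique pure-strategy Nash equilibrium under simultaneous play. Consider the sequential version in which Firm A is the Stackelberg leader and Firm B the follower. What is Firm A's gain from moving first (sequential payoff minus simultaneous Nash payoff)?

1

Backward induction with Firm A moving first.
- Low: BR = X, leader payoff 7.
- Mid: BR = X, leader payoff -5.
- High: BR = Z, leader payoff 8.
Maximizing over 7, -5, 8, Firm A chooses High. Subgame-perfect outcome: (High, Z) with payoffs (8, 4).
For the simultaneous game, intersect best replies.
Firm A's best replies: X→Low; Y→High; Z→Low.
Firm B's best replies: Low→X; Mid→X; High→Z.
Only (Low, X) has each player best-responding; Nash payoffs (7, 5).
Firm A's commitment gain: 8 − 7 = 1.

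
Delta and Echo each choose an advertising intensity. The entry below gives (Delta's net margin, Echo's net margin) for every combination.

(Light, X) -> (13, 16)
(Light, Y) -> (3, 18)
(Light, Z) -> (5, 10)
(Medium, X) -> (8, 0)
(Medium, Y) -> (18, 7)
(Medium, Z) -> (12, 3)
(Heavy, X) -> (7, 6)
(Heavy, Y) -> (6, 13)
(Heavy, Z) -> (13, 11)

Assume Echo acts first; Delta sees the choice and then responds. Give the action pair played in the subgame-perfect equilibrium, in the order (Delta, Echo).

(Light, X)

Backward induction with Echo moving first.
- X: BR = Light, leader payoff 16.
- Y: BR = Medium, leader payoff 7.
- Z: BR = Heavy, leader payoff 11.
Maximizing over 16, 7, 11, Echo chooses X. Subgame-perfect outcome: (Light, X) with payoffs (13, 16).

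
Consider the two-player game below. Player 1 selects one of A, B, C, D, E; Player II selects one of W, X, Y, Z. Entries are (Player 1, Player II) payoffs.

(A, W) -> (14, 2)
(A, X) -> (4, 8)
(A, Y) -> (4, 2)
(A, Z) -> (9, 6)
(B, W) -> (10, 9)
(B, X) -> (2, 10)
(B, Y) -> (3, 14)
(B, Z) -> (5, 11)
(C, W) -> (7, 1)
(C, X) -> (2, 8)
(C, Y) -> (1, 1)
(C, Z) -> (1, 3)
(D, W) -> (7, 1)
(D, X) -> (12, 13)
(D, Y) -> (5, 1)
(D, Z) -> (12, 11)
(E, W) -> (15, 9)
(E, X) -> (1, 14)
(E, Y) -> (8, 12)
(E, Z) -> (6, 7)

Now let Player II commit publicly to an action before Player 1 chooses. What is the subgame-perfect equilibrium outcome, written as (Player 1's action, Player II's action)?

Player 1 best-responds to each possible Player II move:
- W → Player 1 plays E (best of 14, 10, 7, 7, 15); Player II gets 9.
- X → Player 1 plays D (best of 4, 2, 2, 12, 1); Player II gets 13.
- Y → Player 1 plays E (best of 4, 3, 1, 5, 8); Player II gets 12.
- Z → Player 1 plays D (best of 9, 5, 1, 12, 6); Player II gets 11.
Among 9, 13, 12, 11, the best is 13 at X. Subgame-perfect outcome: (D, X) with payoffs (12, 13).

(D, X)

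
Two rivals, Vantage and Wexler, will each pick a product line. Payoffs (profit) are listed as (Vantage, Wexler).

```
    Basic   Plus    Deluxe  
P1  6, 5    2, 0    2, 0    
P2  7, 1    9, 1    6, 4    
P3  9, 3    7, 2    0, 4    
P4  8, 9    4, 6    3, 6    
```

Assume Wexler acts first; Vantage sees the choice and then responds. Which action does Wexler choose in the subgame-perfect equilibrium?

Deluxe

Backward induction with Wexler moving first.
- Basic → Vantage plays P3 (best of 6, 7, 9, 8); Wexler gets 3.
- Plus → Vantage plays P2 (best of 2, 9, 7, 4); Wexler gets 1.
- Deluxe → Vantage plays P2 (best of 2, 6, 0, 3); Wexler gets 4.
Wexler's induced payoffs are 3, 1, 4, so Wexler commits to Deluxe. Subgame-perfect outcome: (P2, Deluxe) with payoffs (6, 4).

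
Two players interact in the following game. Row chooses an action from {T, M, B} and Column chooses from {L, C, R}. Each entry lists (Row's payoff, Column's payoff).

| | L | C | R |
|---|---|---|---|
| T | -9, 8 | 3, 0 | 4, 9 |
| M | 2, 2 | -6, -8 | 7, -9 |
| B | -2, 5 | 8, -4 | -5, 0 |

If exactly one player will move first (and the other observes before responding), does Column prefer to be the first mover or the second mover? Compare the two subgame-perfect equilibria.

second

If Row leads: Column's best replies are T→R, M→L, B→L; Row's induced payoffs 4, 2, -2; outcome (T, R), payoffs (4, 9).
If Column leads: Row's best replies are L→M, C→B, R→M; Column's induced payoffs 2, -4, -9; outcome (M, L), payoffs (2, 2).
Column gets 2 moving first and 9 moving second, so Column prefers to move second.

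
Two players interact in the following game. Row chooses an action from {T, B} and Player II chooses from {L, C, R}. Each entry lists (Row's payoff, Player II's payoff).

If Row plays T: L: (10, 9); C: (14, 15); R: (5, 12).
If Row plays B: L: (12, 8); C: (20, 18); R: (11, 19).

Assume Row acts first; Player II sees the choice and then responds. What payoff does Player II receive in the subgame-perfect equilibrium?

Backward induction with Row moving first.
- T: BR = C, leader payoff 14.
- B: BR = R, leader payoff 11.
Among 14, 11, the best is 14 at T. Subgame-perfect outcome: (T, C) with payoffs (14, 15).

15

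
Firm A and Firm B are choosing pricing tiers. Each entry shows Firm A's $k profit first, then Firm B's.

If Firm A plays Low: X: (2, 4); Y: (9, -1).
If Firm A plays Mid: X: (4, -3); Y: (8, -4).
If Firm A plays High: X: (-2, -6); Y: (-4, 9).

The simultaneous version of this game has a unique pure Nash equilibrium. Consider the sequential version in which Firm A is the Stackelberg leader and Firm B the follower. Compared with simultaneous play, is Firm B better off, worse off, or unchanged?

Work backward from Firm B's decision.
- Low: Firm B compares 4, -1 and picks X; Firm A would get 2.
- Mid: Firm B compares -3, -4 and picks X; Firm A would get 4.
- High: Firm B compares -6, 9 and picks Y; Firm A would get -4.
Maximizing over 2, 4, -4, Firm A chooses Mid. Subgame-perfect outcome: (Mid, X) with payoffs (4, -3).
For the simultaneous game, intersect best replies.
Firm A's best replies: X→Mid; Y→Low.
Firm B's best replies: Low→X; Mid→X; High→Y.
The unique mutual best reply is (Mid, X), giving (4, -3).
Firm B earns -3 sequentially versus -3 at the Nash outcome: unchanged.

unchanged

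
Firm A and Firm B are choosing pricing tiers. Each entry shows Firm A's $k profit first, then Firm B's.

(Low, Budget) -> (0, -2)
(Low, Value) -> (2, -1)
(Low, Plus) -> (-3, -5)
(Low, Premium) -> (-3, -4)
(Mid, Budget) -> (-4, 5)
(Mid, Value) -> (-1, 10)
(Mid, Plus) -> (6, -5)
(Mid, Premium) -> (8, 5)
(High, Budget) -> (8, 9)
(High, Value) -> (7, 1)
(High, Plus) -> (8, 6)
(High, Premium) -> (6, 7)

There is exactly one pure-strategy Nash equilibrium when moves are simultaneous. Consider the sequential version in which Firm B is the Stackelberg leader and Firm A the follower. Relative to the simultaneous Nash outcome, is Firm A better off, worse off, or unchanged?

Firm A best-responds to each possible Firm B move:
- Budget → Firm A plays High (best of 0, -4, 8); Firm B gets 9.
- Value → Firm A plays High (best of 2, -1, 7); Firm B gets 1.
- Plus → Firm A plays High (best of -3, 6, 8); Firm B gets 6.
- Premium → Firm A plays Mid (best of -3, 8, 6); Firm B gets 5.
Among 9, 1, 6, 5, the best is 9 at Budget. Subgame-perfect outcome: (High, Budget) with payoffs (8, 9).
Now find the simultaneous Nash equilibrium.
Firm A's best replies: Budget→High; Value→High; Plus→High; Premium→Mid.
Firm B's best replies: Low→Value; Mid→Value; High→Budget.
Only (High, Budget) has each player best-responding; Nash payoffs (8, 9).
Firm A earns 8 sequentially versus 8 at the Nash outcome: unchanged.

unchanged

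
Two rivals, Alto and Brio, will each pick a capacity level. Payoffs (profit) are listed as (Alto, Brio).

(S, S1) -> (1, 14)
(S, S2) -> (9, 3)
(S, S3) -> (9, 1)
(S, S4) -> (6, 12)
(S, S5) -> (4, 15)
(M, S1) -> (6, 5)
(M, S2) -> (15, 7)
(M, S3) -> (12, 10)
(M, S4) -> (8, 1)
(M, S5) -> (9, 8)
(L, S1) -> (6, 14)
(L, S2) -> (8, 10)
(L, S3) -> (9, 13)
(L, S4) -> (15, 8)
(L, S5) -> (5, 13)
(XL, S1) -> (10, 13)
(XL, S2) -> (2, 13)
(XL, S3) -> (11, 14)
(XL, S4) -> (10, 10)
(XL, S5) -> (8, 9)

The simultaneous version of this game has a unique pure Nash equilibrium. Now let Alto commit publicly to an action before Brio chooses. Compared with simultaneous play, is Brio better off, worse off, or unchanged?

Work backward from Brio's decision.
- S: Brio compares 14, 3, 1, 12, 15 and picks S5; Alto would get 4.
- M: Brio compares 5, 7, 10, 1, 8 and picks S3; Alto would get 12.
- L: Brio compares 14, 10, 13, 8, 13 and picks S1; Alto would get 6.
- XL: Brio compares 13, 13, 14, 10, 9 and picks S3; Alto would get 11.
Among 4, 12, 6, 11, the best is 12 at M. Subgame-perfect outcome: (M, S3) with payoffs (12, 10).
Now find the simultaneous Nash equilibrium.
Alto's best replies: S1→XL; S2→M; S3→M; S4→L; S5→M.
Brio's best replies: S→S5; M→S3; L→S1; XL→S3.
Only (M, S3) has each player best-responding; Nash payoffs (12, 10).
Brio earns 10 sequentially versus 10 at the Nash outcome: unchanged.

unchanged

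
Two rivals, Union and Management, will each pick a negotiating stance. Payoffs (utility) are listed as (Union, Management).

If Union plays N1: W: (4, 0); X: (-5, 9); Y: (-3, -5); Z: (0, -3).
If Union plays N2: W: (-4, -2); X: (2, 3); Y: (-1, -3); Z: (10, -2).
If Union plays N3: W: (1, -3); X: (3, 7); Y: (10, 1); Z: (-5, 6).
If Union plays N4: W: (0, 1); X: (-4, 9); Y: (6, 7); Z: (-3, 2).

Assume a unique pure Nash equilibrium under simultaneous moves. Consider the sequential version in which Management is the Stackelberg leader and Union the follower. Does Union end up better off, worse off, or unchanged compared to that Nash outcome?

unchanged

Work backward from Union's decision.
- W → Union plays N1 (best of 4, -4, 1, 0); Management gets 0.
- X → Union plays N3 (best of -5, 2, 3, -4); Management gets 7.
- Y → Union plays N3 (best of -3, -1, 10, 6); Management gets 1.
- Z → Union plays N2 (best of 0, 10, -5, -3); Management gets -2.
Maximizing over 0, 7, 1, -2, Management chooses X. Subgame-perfect outcome: (N3, X) with payoffs (3, 7).
For the simultaneous game, intersect best replies.
Union's best replies: W→N1; X→N3; Y→N3; Z→N2.
Management's best replies: N1→X; N2→X; N3→X; N4→X.
The unique mutual best reply is (N3, X), giving (3, 7).
Union earns 3 sequentially versus 3 at the Nash outcome: unchanged.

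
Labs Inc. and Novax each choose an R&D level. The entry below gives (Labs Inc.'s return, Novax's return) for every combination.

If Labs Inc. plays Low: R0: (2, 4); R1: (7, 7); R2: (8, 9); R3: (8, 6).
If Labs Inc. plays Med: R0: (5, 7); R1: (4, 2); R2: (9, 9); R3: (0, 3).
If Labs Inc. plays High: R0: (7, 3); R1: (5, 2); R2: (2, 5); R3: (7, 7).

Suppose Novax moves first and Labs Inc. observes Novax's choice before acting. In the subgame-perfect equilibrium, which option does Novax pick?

R2

Backward induction with Novax moving first.
- R0: Labs Inc. compares 2, 5, 7 and picks High; Novax would get 3.
- R1: Labs Inc. compares 7, 4, 5 and picks Low; Novax would get 7.
- R2: Labs Inc. compares 8, 9, 2 and picks Med; Novax would get 9.
- R3: Labs Inc. compares 8, 0, 7 and picks Low; Novax would get 6.
Novax's induced payoffs are 3, 7, 9, 6, so Novax commits to R2. Subgame-perfect outcome: (Med, R2) with payoffs (9, 9).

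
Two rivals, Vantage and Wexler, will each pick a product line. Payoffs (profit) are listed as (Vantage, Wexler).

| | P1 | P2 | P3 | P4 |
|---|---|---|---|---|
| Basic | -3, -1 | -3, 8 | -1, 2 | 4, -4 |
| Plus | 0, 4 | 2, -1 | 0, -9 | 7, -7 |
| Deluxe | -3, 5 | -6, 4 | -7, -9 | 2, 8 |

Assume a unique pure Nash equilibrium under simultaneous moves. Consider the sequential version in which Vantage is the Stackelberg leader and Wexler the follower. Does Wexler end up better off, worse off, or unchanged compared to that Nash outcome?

better off

Backward induction with Vantage moving first.
- Basic: Wexler compares -1, 8, 2, -4 and picks P2; Vantage would get -3.
- Plus: Wexler compares 4, -1, -9, -7 and picks P1; Vantage would get 0.
- Deluxe: Wexler compares 5, 4, -9, 8 and picks P4; Vantage would get 2.
Among -3, 0, 2, the best is 2 at Deluxe. Subgame-perfect outcome: (Deluxe, P4) with payoffs (2, 8).
Now find the simultaneous Nash equilibrium.
Vantage's best replies: P1→Plus; P2→Plus; P3→Plus; P4→Plus.
Wexler's best replies: Basic→P2; Plus→P1; Deluxe→P4.
Only (Plus, P1) has each player best-responding; Nash payoffs (0, 4).
Wexler earns 8 sequentially versus 4 at the Nash outcome: better off.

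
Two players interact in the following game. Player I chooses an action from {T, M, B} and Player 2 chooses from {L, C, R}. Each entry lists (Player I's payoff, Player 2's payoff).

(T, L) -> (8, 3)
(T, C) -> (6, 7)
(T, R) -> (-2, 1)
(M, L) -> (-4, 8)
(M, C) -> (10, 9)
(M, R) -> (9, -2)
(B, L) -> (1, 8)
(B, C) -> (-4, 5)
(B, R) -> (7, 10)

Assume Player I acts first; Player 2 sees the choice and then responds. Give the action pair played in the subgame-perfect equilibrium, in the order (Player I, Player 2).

(M, C)

Work backward from Player 2's decision.
- T: BR = C, leader payoff 6.
- M: BR = C, leader payoff 10.
- B: BR = R, leader payoff 7.
Player I's induced payoffs are 6, 10, 7, so Player I commits to M. Subgame-perfect outcome: (M, C) with payoffs (10, 9).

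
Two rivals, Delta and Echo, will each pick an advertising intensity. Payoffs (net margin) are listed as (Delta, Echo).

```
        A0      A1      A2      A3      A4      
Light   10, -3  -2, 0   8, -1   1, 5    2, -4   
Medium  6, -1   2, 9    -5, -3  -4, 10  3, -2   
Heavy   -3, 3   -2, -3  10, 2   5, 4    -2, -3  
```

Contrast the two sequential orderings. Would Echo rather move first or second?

If Delta leads: Echo's best replies are Light→A3, Medium→A3, Heavy→A3; Delta's induced payoffs 1, -4, 5; outcome (Heavy, A3), payoffs (5, 4).
If Echo leads: Delta's best replies are A0→Light, A1→Medium, A2→Heavy, A3→Heavy, A4→Medium; Echo's induced payoffs -3, 9, 2, 4, -2; outcome (Medium, A1), payoffs (2, 9).
Echo gets 9 moving first and 4 moving second, so Echo prefers to move first.

first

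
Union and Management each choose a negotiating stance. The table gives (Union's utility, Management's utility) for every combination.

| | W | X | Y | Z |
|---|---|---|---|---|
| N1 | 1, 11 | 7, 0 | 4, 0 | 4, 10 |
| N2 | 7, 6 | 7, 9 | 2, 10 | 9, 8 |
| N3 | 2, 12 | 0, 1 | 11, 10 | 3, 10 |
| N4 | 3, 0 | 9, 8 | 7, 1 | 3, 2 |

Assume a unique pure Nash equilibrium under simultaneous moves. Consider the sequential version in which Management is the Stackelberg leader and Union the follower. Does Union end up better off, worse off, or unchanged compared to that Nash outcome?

Backward induction with Management moving first.
- W: BR = N2, leader payoff 6.
- X: BR = N4, leader payoff 8.
- Y: BR = N3, leader payoff 10.
- Z: BR = N2, leader payoff 8.
Maximizing over 6, 8, 10, 8, Management chooses Y. Subgame-perfect outcome: (N3, Y) with payoffs (11, 10).
For the simultaneous game, intersect best replies.
Union's best replies: W→N2; X→N4; Y→N3; Z→N2.
Management's best replies: N1→W; N2→Y; N3→W; N4→X.
Only (N4, X) has each player best-responding; Nash payoffs (9, 8).
Union earns 11 sequentially versus 9 at the Nash outcome: better off.

better off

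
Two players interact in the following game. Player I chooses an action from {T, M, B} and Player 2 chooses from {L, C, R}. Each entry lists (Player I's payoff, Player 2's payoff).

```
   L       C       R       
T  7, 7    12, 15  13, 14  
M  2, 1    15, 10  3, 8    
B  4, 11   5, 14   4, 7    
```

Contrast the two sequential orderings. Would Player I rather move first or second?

first

If Player I leads: Player 2's best replies are T→C, M→C, B→C; Player I's induced payoffs 12, 15, 5; outcome (M, C), payoffs (15, 10).
If Player 2 leads: Player I's best replies are L→T, C→M, R→T; Player 2's induced payoffs 7, 10, 14; outcome (T, R), payoffs (13, 14).
Player I gets 15 moving first and 13 moving second, so Player I prefers to move first.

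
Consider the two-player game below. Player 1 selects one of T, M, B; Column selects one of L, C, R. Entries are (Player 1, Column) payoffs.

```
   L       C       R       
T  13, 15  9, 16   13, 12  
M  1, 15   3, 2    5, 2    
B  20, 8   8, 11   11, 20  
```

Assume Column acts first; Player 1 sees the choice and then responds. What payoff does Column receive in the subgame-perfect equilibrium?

16

Player 1 best-responds to each possible Column move:
- L → Player 1 plays B (best of 13, 1, 20); Column gets 8.
- C → Player 1 plays T (best of 9, 3, 8); Column gets 16.
- R → Player 1 plays T (best of 13, 5, 11); Column gets 12.
Maximizing over 8, 16, 12, Column chooses C. Subgame-perfect outcome: (T, C) with payoffs (9, 16).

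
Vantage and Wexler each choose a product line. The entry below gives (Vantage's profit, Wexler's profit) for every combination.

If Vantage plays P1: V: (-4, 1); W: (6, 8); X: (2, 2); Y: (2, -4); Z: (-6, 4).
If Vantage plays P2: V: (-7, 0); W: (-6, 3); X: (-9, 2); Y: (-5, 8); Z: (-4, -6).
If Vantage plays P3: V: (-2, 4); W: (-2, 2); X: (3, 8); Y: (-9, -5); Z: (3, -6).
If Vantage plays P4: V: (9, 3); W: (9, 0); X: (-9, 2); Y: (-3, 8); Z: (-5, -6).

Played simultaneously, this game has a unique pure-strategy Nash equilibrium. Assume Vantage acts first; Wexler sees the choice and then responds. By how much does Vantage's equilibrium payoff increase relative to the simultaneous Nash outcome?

3

Solve by backward induction (Vantage leads).
- P1 → Wexler plays W (best of 1, 8, 2, -4, 4); Vantage gets 6.
- P2 → Wexler plays Y (best of 0, 3, 2, 8, -6); Vantage gets -5.
- P3 → Wexler plays X (best of 4, 2, 8, -5, -6); Vantage gets 3.
- P4 → Wexler plays Y (best of 3, 0, 2, 8, -6); Vantage gets -3.
Among 6, -5, 3, -3, the best is 6 at P1. Subgame-perfect outcome: (P1, W) with payoffs (6, 8).
Under simultaneous play:
Vantage's best replies: V→P4; W→P4; X→P3; Y→P1; Z→P3.
Wexler's best replies: P1→W; P2→Y; P3→X; P4→Y.
Only (P3, X) has each player best-responding; Nash payoffs (3, 8).
Vantage's commitment gain: 6 − 3 = 3.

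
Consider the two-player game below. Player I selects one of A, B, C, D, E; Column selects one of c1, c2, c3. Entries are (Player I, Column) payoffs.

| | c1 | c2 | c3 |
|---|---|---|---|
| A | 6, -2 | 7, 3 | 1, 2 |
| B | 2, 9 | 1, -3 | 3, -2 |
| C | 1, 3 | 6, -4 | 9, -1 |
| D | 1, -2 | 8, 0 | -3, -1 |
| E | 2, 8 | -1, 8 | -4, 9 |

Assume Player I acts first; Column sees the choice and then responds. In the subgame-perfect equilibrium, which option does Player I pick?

Solve by backward induction (Player I leads).
- A: Column compares -2, 3, 2 and picks c2; Player I would get 7.
- B: Column compares 9, -3, -2 and picks c1; Player I would get 2.
- C: Column compares 3, -4, -1 and picks c1; Player I would get 1.
- D: Column compares -2, 0, -1 and picks c2; Player I would get 8.
- E: Column compares 8, 8, 9 and picks c3; Player I would get -4.
Player I's induced payoffs are 7, 2, 1, 8, -4, so Player I commits to D. Subgame-perfect outcome: (D, c2) with payoffs (8, 0).

D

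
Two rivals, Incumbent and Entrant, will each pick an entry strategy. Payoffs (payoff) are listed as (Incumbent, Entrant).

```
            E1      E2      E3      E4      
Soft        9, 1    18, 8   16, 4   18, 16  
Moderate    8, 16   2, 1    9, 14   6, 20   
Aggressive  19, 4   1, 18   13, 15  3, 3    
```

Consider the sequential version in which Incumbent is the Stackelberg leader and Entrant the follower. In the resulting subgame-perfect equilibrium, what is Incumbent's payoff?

18

Entrant best-responds to each possible Incumbent move:
- Soft: Entrant compares 1, 8, 4, 16 and picks E4; Incumbent would get 18.
- Moderate: Entrant compares 16, 1, 14, 20 and picks E4; Incumbent would get 6.
- Aggressive: Entrant compares 4, 18, 15, 3 and picks E2; Incumbent would get 1.
Maximizing over 18, 6, 1, Incumbent chooses Soft. Subgame-perfect outcome: (Soft, E4) with payoffs (18, 16).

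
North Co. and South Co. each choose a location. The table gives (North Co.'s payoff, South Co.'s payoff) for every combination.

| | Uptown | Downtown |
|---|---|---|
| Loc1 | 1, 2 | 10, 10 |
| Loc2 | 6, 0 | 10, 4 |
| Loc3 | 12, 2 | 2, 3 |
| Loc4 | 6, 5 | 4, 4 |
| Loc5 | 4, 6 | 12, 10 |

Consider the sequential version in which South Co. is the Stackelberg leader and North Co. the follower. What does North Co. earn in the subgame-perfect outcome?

12

Backward induction with South Co. moving first.
- Uptown → North Co. plays Loc3 (best of 1, 6, 12, 6, 4); South Co. gets 2.
- Downtown → North Co. plays Loc5 (best of 10, 10, 2, 4, 12); South Co. gets 10.
Maximizing over 2, 10, South Co. chooses Downtown. Subgame-perfect outcome: (Loc5, Downtown) with payoffs (12, 10).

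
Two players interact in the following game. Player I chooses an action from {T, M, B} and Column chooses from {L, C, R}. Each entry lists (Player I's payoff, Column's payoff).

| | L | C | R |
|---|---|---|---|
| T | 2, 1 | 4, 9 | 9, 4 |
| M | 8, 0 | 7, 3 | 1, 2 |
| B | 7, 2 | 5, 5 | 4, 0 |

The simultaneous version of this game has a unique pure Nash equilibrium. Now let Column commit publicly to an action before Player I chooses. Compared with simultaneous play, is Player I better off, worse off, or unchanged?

Work backward from Player I's decision.
- L: BR = M, leader payoff 0.
- C: BR = M, leader payoff 3.
- R: BR = T, leader payoff 4.
Among 0, 3, 4, the best is 4 at R. Subgame-perfect outcome: (T, R) with payoffs (9, 4).
Under simultaneous play:
Player I's best replies: L→M; C→M; R→T.
Column's best replies: T→C; M→C; B→C.
Only (M, C) has each player best-responding; Nash payoffs (7, 3).
Player I earns 9 sequentially versus 7 at the Nash outcome: better off.

better off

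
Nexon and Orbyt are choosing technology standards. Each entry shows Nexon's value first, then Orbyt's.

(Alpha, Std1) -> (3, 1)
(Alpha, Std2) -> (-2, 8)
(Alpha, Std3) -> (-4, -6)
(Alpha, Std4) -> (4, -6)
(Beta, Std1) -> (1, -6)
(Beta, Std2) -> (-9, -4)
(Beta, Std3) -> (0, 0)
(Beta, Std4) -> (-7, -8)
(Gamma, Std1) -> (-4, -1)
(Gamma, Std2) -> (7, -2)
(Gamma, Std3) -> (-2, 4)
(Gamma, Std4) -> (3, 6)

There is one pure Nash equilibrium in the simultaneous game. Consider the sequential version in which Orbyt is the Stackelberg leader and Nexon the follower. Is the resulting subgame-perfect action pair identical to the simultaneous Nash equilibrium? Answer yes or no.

no

Backward induction with Orbyt moving first.
- Std1 → Nexon plays Alpha (best of 3, 1, -4); Orbyt gets 1.
- Std2 → Nexon plays Gamma (best of -2, -9, 7); Orbyt gets -2.
- Std3 → Nexon plays Beta (best of -4, 0, -2); Orbyt gets 0.
- Std4 → Nexon plays Alpha (best of 4, -7, 3); Orbyt gets -6.
Among 1, -2, 0, -6, the best is 1 at Std1. Subgame-perfect outcome: (Alpha, Std1) with payoffs (3, 1).
Now find the simultaneous Nash equilibrium.
Nexon's best replies: Std1→Alpha; Std2→Gamma; Std3→Beta; Std4→Alpha.
Orbyt's best replies: Alpha→Std2; Beta→Std3; Gamma→Std4.
Only (Beta, Std3) has each player best-responding; Nash payoffs (0, 0).
Sequential outcome (Alpha, Std1) differs from the Nash profile (Beta, Std3).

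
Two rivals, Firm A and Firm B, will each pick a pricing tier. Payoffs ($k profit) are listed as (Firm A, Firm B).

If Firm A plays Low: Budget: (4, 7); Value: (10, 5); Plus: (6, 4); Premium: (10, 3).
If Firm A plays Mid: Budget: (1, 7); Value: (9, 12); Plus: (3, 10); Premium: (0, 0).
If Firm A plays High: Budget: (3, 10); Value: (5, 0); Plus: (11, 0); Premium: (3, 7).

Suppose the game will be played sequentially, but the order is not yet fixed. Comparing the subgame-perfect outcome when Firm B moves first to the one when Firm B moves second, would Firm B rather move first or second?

If Firm A leads: Firm B's best replies are Low→Budget, Mid→Value, High→Budget; Firm A's induced payoffs 4, 9, 3; outcome (Mid, Value), payoffs (9, 12).
If Firm B leads: Firm A's best replies are Budget→Low, Value→Low, Plus→High, Premium→Low; Firm B's induced payoffs 7, 5, 0, 3; outcome (Low, Budget), payoffs (4, 7).
Firm B gets 7 moving first and 12 moving second, so Firm B prefers to move second.

second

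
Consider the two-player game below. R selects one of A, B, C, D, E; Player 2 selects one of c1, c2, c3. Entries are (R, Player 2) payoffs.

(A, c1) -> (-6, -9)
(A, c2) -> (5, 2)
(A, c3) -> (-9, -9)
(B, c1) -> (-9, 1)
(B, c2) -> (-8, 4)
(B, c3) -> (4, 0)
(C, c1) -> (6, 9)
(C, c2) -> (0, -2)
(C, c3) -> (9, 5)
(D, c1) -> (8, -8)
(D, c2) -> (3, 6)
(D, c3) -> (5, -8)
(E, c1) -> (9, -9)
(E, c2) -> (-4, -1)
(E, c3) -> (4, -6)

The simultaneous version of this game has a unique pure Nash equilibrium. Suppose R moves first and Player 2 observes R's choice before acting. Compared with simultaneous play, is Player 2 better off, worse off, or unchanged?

better off

Work backward from Player 2's decision.
- A → Player 2 plays c2 (best of -9, 2, -9); R gets 5.
- B → Player 2 plays c2 (best of 1, 4, 0); R gets -8.
- C → Player 2 plays c1 (best of 9, -2, 5); R gets 6.
- D → Player 2 plays c2 (best of -8, 6, -8); R gets 3.
- E → Player 2 plays c2 (best of -9, -1, -6); R gets -4.
Among 5, -8, 6, 3, -4, the best is 6 at C. Subgame-perfect outcome: (C, c1) with payoffs (6, 9).
Now find the simultaneous Nash equilibrium.
R's best replies: c1→E; c2→A; c3→C.
Player 2's best replies: A→c2; B→c2; C→c1; D→c2; E→c2.
The unique mutual best reply is (A, c2), giving (5, 2).
Player 2 earns 9 sequentially versus 2 at the Nash outcome: better off.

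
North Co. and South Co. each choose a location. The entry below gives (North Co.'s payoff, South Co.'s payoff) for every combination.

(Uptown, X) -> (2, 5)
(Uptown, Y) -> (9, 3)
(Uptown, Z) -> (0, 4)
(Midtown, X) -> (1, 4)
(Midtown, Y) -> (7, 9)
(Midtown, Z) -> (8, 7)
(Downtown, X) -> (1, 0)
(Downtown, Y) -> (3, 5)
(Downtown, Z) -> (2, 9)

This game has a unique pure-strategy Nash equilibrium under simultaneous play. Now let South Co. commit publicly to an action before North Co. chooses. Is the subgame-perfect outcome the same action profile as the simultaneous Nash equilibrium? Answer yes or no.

no

Solve by backward induction (South Co. leads).
- X: North Co. compares 2, 1, 1 and picks Uptown; South Co. would get 5.
- Y: North Co. compares 9, 7, 3 and picks Uptown; South Co. would get 3.
- Z: North Co. compares 0, 8, 2 and picks Midtown; South Co. would get 7.
Among 5, 3, 7, the best is 7 at Z. Subgame-perfect outcome: (Midtown, Z) with payoffs (8, 7).
Now find the simultaneous Nash equilibrium.
North Co.'s best replies: X→Uptown; Y→Uptown; Z→Midtown.
South Co.'s best replies: Uptown→X; Midtown→Y; Downtown→Z.
The unique mutual best reply is (Uptown, X), giving (2, 5).
Sequential outcome (Midtown, Z) differs from the Nash profile (Uptown, X).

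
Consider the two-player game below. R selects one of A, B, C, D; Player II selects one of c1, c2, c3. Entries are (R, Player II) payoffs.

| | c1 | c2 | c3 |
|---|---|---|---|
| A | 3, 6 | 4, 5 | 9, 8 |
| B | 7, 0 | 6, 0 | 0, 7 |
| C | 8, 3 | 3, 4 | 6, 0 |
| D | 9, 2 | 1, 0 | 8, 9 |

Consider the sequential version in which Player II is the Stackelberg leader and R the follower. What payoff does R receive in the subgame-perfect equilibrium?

9

Backward induction with Player II moving first.
- c1 → R plays D (best of 3, 7, 8, 9); Player II gets 2.
- c2 → R plays B (best of 4, 6, 3, 1); Player II gets 0.
- c3 → R plays A (best of 9, 0, 6, 8); Player II gets 8.
Player II's induced payoffs are 2, 0, 8, so Player II commits to c3. Subgame-perfect outcome: (A, c3) with payoffs (9, 8).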